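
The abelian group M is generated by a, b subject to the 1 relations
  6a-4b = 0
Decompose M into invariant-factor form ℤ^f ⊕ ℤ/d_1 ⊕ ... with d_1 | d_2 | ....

Answer: M ≅ ℤ^1 ⊕ ℤ/2

Derivation:
rank_ℚ(R)=1; free=2−1=1
SNF(R) diag = [2] → torsion [2]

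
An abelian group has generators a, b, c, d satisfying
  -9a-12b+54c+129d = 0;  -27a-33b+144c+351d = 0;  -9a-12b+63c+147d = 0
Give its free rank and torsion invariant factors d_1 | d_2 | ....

Answer: M ≅ ℤ^1 ⊕ ℤ/3 ⊕ ℤ/3 ⊕ ℤ/9

Derivation:
rank_ℚ(R)=3; free=4−3=1
SNF(R) diag = [3, 3, 9] → torsion [3, 3, 9]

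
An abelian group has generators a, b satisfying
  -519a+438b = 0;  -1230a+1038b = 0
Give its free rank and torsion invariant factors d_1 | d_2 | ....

rank_ℚ(R)=2; free=2−2=0
SNF(R) diag = [3, 6] → torsion [3, 6]

Answer: M ≅ ℤ/3 ⊕ ℤ/6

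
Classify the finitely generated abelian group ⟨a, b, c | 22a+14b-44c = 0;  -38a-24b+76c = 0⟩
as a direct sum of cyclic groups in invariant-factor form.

rank_ℚ(R)=2; free=3−2=1
SNF(R) diag = [2, 2] → torsion [2, 2]

Answer: M ≅ ℤ^1 ⊕ ℤ/2 ⊕ ℤ/2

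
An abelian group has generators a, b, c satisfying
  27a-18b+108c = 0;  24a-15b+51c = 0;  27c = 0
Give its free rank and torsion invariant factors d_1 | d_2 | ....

Answer: M ≅ ℤ/3 ⊕ ℤ/9 ⊕ ℤ/27

Derivation:
rank_ℚ(R)=3; free=3−3=0
SNF(R) diag = [3, 9, 27] → torsion [3, 9, 27]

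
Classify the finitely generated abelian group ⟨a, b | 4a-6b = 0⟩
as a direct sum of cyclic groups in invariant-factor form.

Answer: M ≅ ℤ^1 ⊕ ℤ/2

Derivation:
rank_ℚ(R)=1; free=2−1=1
SNF(R) diag = [2] → torsion [2]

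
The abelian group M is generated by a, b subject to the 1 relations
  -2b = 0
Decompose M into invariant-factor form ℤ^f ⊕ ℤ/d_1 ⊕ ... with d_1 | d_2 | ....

Answer: M ≅ ℤ^1 ⊕ ℤ/2

Derivation:
rank_ℚ(R)=1; free=2−1=1
SNF(R) diag = [2] → torsion [2]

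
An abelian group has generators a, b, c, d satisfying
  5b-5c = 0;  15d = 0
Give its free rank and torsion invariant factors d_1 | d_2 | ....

Answer: M ≅ ℤ^2 ⊕ ℤ/5 ⊕ ℤ/15

Derivation:
rank_ℚ(R)=2; free=4−2=2
SNF(R) diag = [5, 15] → torsion [5, 15]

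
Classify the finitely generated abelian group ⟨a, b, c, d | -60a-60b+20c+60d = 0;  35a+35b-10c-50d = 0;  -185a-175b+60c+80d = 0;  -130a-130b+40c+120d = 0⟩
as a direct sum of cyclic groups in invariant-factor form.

Answer: M ≅ ℤ/5 ⊕ ℤ/10 ⊕ ℤ/20 ⊕ ℤ/40

Derivation:
rank_ℚ(R)=4; free=4−4=0
SNF(R) diag = [5, 10, 20, 40] → torsion [5, 10, 20, 40]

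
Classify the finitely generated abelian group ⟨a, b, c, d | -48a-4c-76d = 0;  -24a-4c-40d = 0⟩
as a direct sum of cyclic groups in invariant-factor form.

Answer: M ≅ ℤ^2 ⊕ ℤ/4 ⊕ ℤ/12

Derivation:
rank_ℚ(R)=2; free=4−2=2
SNF(R) diag = [4, 12] → torsion [4, 12]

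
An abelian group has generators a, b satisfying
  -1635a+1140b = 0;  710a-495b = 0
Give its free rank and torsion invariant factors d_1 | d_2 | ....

rank_ℚ(R)=2; free=2−2=0
SNF(R) diag = [5, 15] → torsion [5, 15]

Answer: M ≅ ℤ/5 ⊕ ℤ/15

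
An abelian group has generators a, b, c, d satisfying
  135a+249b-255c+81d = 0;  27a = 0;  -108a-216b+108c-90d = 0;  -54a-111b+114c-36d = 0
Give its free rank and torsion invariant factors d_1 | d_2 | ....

Answer: M ≅ ℤ/3 ⊕ ℤ/9 ⊕ ℤ/27 ⊕ ℤ/54

Derivation:
rank_ℚ(R)=4; free=4−4=0
SNF(R) diag = [3, 9, 27, 54] → torsion [3, 9, 27, 54]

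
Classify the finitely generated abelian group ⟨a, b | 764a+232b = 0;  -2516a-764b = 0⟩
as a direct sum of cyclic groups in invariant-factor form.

Answer: M ≅ ℤ/4 ⊕ ℤ/4

Derivation:
rank_ℚ(R)=2; free=2−2=0
SNF(R) diag = [4, 4] → torsion [4, 4]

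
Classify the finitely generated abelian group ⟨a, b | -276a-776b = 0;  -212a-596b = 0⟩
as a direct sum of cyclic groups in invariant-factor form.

Answer: M ≅ ℤ/4 ⊕ ℤ/4

Derivation:
rank_ℚ(R)=2; free=2−2=0
SNF(R) diag = [4, 4] → torsion [4, 4]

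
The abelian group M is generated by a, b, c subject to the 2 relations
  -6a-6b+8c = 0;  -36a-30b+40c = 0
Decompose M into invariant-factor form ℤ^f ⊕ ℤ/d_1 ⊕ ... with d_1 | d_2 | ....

Answer: M ≅ ℤ^1 ⊕ ℤ/2 ⊕ ℤ/6

Derivation:
rank_ℚ(R)=2; free=3−2=1
SNF(R) diag = [2, 6] → torsion [2, 6]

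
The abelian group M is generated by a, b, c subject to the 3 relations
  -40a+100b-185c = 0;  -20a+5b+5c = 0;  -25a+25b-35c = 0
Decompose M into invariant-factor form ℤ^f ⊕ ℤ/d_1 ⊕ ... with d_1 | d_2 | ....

Answer: M ≅ ℤ/5 ⊕ ℤ/15 ⊕ ℤ/15

Derivation:
rank_ℚ(R)=3; free=3−3=0
SNF(R) diag = [5, 15, 15] → torsion [5, 15, 15]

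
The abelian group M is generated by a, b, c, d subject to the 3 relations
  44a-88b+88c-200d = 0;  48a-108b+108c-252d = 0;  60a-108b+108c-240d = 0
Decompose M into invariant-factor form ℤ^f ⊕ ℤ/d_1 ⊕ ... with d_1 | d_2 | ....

Answer: M ≅ ℤ^1 ⊕ ℤ/4 ⊕ ℤ/12 ⊕ ℤ/12

Derivation:
rank_ℚ(R)=3; free=4−3=1
SNF(R) diag = [4, 12, 12] → torsion [4, 12, 12]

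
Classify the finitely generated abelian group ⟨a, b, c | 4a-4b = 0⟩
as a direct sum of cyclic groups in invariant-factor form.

Answer: M ≅ ℤ^2 ⊕ ℤ/4

Derivation:
rank_ℚ(R)=1; free=3−1=2
SNF(R) diag = [4] → torsion [4]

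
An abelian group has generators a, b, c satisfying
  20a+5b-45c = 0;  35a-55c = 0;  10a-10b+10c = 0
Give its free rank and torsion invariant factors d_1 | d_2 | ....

rank_ℚ(R)=3; free=3−3=0
SNF(R) diag = [5, 5, 10] → torsion [5, 5, 10]

Answer: M ≅ ℤ/5 ⊕ ℤ/5 ⊕ ℤ/10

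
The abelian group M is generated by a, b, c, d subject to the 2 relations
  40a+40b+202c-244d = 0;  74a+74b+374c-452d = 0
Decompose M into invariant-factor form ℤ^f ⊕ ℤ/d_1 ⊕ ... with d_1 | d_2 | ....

Answer: M ≅ ℤ^2 ⊕ ℤ/2 ⊕ ℤ/6

Derivation:
rank_ℚ(R)=2; free=4−2=2
SNF(R) diag = [2, 6] → torsion [2, 6]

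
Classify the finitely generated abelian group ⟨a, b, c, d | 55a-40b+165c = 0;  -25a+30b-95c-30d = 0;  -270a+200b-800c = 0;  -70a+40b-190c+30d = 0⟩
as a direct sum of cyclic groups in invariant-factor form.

rank_ℚ(R)=4; free=4−4=0
SNF(R) diag = [5, 10, 10, 30] → torsion [5, 10, 10, 30]

Answer: M ≅ ℤ/5 ⊕ ℤ/10 ⊕ ℤ/10 ⊕ ℤ/30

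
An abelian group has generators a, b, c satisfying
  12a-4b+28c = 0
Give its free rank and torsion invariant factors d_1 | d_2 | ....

Answer: M ≅ ℤ^2 ⊕ ℤ/4

Derivation:
rank_ℚ(R)=1; free=3−1=2
SNF(R) diag = [4] → torsion [4]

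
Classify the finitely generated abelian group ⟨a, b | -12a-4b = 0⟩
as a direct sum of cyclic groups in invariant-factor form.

Answer: M ≅ ℤ^1 ⊕ ℤ/4

Derivation:
rank_ℚ(R)=1; free=2−1=1
SNF(R) diag = [4] → torsion [4]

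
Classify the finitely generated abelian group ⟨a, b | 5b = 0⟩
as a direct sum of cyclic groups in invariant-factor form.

rank_ℚ(R)=1; free=2−1=1
SNF(R) diag = [5] → torsion [5]

Answer: M ≅ ℤ^1 ⊕ ℤ/5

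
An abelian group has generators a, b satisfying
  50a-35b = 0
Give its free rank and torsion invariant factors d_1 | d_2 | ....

Answer: M ≅ ℤ^1 ⊕ ℤ/5

Derivation:
rank_ℚ(R)=1; free=2−1=1
SNF(R) diag = [5] → torsion [5]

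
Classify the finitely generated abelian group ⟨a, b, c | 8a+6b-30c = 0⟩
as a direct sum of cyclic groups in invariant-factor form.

Answer: M ≅ ℤ^2 ⊕ ℤ/2

Derivation:
rank_ℚ(R)=1; free=3−1=2
SNF(R) diag = [2] → torsion [2]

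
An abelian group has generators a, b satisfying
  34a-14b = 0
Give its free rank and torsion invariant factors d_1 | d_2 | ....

Answer: M ≅ ℤ^1 ⊕ ℤ/2

Derivation:
rank_ℚ(R)=1; free=2−1=1
SNF(R) diag = [2] → torsion [2]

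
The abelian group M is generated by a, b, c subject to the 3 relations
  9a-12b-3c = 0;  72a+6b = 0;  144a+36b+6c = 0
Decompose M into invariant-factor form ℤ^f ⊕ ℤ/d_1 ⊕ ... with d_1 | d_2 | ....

Answer: M ≅ ℤ/3 ⊕ ℤ/6 ⊕ ℤ/18

Derivation:
rank_ℚ(R)=3; free=3−3=0
SNF(R) diag = [3, 6, 18] → torsion [3, 6, 18]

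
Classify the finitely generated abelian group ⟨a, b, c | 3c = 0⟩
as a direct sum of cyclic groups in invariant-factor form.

rank_ℚ(R)=1; free=3−1=2
SNF(R) diag = [3] → torsion [3]

Answer: M ≅ ℤ^2 ⊕ ℤ/3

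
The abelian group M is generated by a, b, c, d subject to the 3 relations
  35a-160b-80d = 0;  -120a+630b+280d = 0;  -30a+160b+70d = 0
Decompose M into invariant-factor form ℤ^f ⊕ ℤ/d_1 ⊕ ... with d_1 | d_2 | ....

rank_ℚ(R)=3; free=4−3=1
SNF(R) diag = [5, 10, 10] → torsion [5, 10, 10]

Answer: M ≅ ℤ^1 ⊕ ℤ/5 ⊕ ℤ/10 ⊕ ℤ/10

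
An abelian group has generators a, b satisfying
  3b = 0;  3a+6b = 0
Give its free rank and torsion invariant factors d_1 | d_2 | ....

Answer: M ≅ ℤ/3 ⊕ ℤ/3

Derivation:
rank_ℚ(R)=2; free=2−2=0
SNF(R) diag = [3, 3] → torsion [3, 3]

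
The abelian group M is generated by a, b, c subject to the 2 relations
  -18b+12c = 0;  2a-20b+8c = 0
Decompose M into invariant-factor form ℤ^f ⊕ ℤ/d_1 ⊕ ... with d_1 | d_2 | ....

Answer: M ≅ ℤ^1 ⊕ ℤ/2 ⊕ ℤ/6

Derivation:
rank_ℚ(R)=2; free=3−2=1
SNF(R) diag = [2, 6] → torsion [2, 6]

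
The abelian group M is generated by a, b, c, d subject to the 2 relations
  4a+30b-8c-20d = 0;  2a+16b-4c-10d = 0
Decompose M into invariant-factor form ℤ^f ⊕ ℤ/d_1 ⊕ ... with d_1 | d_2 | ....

rank_ℚ(R)=2; free=4−2=2
SNF(R) diag = [2, 2] → torsion [2, 2]

Answer: M ≅ ℤ^2 ⊕ ℤ/2 ⊕ ℤ/2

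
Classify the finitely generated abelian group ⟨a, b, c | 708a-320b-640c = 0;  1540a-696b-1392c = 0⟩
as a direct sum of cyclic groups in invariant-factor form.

rank_ℚ(R)=2; free=3−2=1
SNF(R) diag = [4, 8] → torsion [4, 8]

Answer: M ≅ ℤ^1 ⊕ ℤ/4 ⊕ ℤ/8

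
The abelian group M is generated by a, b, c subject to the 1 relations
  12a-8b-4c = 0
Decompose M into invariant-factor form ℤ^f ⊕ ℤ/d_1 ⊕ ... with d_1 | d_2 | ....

rank_ℚ(R)=1; free=3−1=2
SNF(R) diag = [4] → torsion [4]

Answer: M ≅ ℤ^2 ⊕ ℤ/4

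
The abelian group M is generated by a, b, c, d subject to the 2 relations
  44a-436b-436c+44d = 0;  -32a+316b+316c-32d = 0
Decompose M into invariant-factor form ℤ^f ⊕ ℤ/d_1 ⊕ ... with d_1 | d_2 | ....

Answer: M ≅ ℤ^2 ⊕ ℤ/4 ⊕ ℤ/12

Derivation:
rank_ℚ(R)=2; free=4−2=2
SNF(R) diag = [4, 12] → torsion [4, 12]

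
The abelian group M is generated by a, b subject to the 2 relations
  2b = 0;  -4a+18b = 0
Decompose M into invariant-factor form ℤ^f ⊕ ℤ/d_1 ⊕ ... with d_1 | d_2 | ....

Answer: M ≅ ℤ/2 ⊕ ℤ/4

Derivation:
rank_ℚ(R)=2; free=2−2=0
SNF(R) diag = [2, 4] → torsion [2, 4]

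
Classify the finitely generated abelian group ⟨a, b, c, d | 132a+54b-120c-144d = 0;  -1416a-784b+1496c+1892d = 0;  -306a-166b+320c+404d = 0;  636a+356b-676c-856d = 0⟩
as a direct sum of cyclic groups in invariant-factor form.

Answer: M ≅ ℤ/2 ⊕ ℤ/6 ⊕ ℤ/12 ⊕ ℤ/36

Derivation:
rank_ℚ(R)=4; free=4−4=0
SNF(R) diag = [2, 6, 12, 36] → torsion [2, 6, 12, 36]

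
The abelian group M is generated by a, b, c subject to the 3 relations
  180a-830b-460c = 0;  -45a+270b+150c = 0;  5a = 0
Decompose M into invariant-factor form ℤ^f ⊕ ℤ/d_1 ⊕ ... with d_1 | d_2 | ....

Answer: M ≅ ℤ/5 ⊕ ℤ/10 ⊕ ℤ/30

Derivation:
rank_ℚ(R)=3; free=3−3=0
SNF(R) diag = [5, 10, 30] → torsion [5, 10, 30]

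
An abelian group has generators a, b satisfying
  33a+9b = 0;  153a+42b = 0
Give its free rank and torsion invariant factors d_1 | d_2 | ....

Answer: M ≅ ℤ/3 ⊕ ℤ/3

Derivation:
rank_ℚ(R)=2; free=2−2=0
SNF(R) diag = [3, 3] → torsion [3, 3]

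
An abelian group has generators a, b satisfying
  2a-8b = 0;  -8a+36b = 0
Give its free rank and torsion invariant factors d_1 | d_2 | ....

rank_ℚ(R)=2; free=2−2=0
SNF(R) diag = [2, 4] → torsion [2, 4]

Answer: M ≅ ℤ/2 ⊕ ℤ/4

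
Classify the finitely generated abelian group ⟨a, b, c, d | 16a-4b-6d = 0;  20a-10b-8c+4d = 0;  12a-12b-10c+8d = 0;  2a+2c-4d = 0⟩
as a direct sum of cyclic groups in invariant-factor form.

Answer: M ≅ ℤ/2 ⊕ ℤ/2 ⊕ ℤ/2 ⊕ ℤ/6

Derivation:
rank_ℚ(R)=4; free=4−4=0
SNF(R) diag = [2, 2, 2, 6] → torsion [2, 2, 2, 6]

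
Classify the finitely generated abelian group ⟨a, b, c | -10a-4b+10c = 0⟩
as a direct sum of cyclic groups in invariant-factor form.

rank_ℚ(R)=1; free=3−1=2
SNF(R) diag = [2] → torsion [2]

Answer: M ≅ ℤ^2 ⊕ ℤ/2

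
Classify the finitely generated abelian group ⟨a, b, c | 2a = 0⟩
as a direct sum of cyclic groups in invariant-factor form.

rank_ℚ(R)=1; free=3−1=2
SNF(R) diag = [2] → torsion [2]

Answer: M ≅ ℤ^2 ⊕ ℤ/2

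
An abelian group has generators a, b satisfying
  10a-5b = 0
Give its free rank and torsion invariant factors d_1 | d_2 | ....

Answer: M ≅ ℤ^1 ⊕ ℤ/5

Derivation:
rank_ℚ(R)=1; free=2−1=1
SNF(R) diag = [5] → torsion [5]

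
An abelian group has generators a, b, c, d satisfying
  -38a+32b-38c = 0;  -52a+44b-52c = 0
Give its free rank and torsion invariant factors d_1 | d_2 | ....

rank_ℚ(R)=2; free=4−2=2
SNF(R) diag = [2, 4] → torsion [2, 4]

Answer: M ≅ ℤ^2 ⊕ ℤ/2 ⊕ ℤ/4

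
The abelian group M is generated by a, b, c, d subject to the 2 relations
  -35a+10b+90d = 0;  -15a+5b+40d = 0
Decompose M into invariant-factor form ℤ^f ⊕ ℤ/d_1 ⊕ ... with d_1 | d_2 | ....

rank_ℚ(R)=2; free=4−2=2
SNF(R) diag = [5, 5] → torsion [5, 5]

Answer: M ≅ ℤ^2 ⊕ ℤ/5 ⊕ ℤ/5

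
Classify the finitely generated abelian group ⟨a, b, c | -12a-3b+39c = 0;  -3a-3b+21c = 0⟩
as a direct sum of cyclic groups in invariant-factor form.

rank_ℚ(R)=2; free=3−2=1
SNF(R) diag = [3, 9] → torsion [3, 9]

Answer: M ≅ ℤ^1 ⊕ ℤ/3 ⊕ ℤ/9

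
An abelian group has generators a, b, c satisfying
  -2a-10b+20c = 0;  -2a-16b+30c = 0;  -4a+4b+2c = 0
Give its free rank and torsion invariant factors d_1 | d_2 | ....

Answer: M ≅ ℤ/2 ⊕ ℤ/2 ⊕ ℤ/6

Derivation:
rank_ℚ(R)=3; free=3−3=0
SNF(R) diag = [2, 2, 6] → torsion [2, 2, 6]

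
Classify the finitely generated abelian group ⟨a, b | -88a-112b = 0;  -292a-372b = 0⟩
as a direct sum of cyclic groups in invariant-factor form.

rank_ℚ(R)=2; free=2−2=0
SNF(R) diag = [4, 8] → torsion [4, 8]

Answer: M ≅ ℤ/4 ⊕ ℤ/8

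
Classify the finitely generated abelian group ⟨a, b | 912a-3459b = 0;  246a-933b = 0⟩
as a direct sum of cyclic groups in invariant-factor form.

Answer: M ≅ ℤ/3 ⊕ ℤ/6

Derivation:
rank_ℚ(R)=2; free=2−2=0
SNF(R) diag = [3, 6] → torsion [3, 6]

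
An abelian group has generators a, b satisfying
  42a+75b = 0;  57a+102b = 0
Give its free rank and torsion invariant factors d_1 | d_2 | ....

rank_ℚ(R)=2; free=2−2=0
SNF(R) diag = [3, 3] → torsion [3, 3]

Answer: M ≅ ℤ/3 ⊕ ℤ/3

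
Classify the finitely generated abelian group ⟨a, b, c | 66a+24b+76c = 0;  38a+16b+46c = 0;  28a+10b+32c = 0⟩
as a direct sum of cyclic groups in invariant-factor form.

Answer: M ≅ ℤ/2 ⊕ ℤ/2 ⊕ ℤ/2

Derivation:
rank_ℚ(R)=3; free=3−3=0
SNF(R) diag = [2, 2, 2] → torsion [2, 2, 2]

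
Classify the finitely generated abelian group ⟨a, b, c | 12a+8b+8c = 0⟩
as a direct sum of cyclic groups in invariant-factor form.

rank_ℚ(R)=1; free=3−1=2
SNF(R) diag = [4] → torsion [4]

Answer: M ≅ ℤ^2 ⊕ ℤ/4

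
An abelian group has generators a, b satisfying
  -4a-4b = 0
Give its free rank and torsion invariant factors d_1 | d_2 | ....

rank_ℚ(R)=1; free=2−1=1
SNF(R) diag = [4] → torsion [4]

Answer: M ≅ ℤ^1 ⊕ ℤ/4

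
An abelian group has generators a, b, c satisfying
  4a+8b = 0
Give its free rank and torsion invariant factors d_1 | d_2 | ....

rank_ℚ(R)=1; free=3−1=2
SNF(R) diag = [4] → torsion [4]

Answer: M ≅ ℤ^2 ⊕ ℤ/4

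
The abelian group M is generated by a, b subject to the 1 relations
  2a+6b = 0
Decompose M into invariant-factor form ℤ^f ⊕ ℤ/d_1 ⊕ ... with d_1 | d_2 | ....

rank_ℚ(R)=1; free=2−1=1
SNF(R) diag = [2] → torsion [2]

Answer: M ≅ ℤ^1 ⊕ ℤ/2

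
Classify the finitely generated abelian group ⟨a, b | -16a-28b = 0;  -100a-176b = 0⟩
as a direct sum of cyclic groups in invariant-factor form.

rank_ℚ(R)=2; free=2−2=0
SNF(R) diag = [4, 4] → torsion [4, 4]

Answer: M ≅ ℤ/4 ⊕ ℤ/4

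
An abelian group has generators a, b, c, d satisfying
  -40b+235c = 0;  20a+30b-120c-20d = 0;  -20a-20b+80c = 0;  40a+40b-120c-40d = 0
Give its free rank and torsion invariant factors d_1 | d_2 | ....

rank_ℚ(R)=4; free=4−4=0
SNF(R) diag = [5, 10, 20, 40] → torsion [5, 10, 20, 40]

Answer: M ≅ ℤ/5 ⊕ ℤ/10 ⊕ ℤ/20 ⊕ ℤ/40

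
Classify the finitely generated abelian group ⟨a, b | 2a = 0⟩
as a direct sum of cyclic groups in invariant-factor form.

rank_ℚ(R)=1; free=2−1=1
SNF(R) diag = [2] → torsion [2]

Answer: M ≅ ℤ^1 ⊕ ℤ/2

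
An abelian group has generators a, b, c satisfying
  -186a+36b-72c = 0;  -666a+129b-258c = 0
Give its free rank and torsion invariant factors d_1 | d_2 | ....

rank_ℚ(R)=2; free=3−2=1
SNF(R) diag = [3, 6] → torsion [3, 6]

Answer: M ≅ ℤ^1 ⊕ ℤ/3 ⊕ ℤ/6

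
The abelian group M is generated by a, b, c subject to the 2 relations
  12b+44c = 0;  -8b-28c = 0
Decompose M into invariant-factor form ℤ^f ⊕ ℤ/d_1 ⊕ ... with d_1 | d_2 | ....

rank_ℚ(R)=2; free=3−2=1
SNF(R) diag = [4, 4] → torsion [4, 4]

Answer: M ≅ ℤ^1 ⊕ ℤ/4 ⊕ ℤ/4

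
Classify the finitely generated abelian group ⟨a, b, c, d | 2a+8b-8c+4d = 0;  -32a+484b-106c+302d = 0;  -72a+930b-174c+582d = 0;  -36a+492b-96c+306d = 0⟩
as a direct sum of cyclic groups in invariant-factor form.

rank_ℚ(R)=4; free=4−4=0
SNF(R) diag = [2, 6, 6, 18] → torsion [2, 6, 6, 18]

Answer: M ≅ ℤ/2 ⊕ ℤ/6 ⊕ ℤ/6 ⊕ ℤ/18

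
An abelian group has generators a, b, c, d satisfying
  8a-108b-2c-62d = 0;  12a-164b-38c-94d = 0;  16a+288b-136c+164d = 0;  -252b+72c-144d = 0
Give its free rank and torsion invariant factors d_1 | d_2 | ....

Answer: M ≅ ℤ/2 ⊕ ℤ/4 ⊕ ℤ/12 ⊕ ℤ/36

Derivation:
rank_ℚ(R)=4; free=4−4=0
SNF(R) diag = [2, 4, 12, 36] → torsion [2, 4, 12, 36]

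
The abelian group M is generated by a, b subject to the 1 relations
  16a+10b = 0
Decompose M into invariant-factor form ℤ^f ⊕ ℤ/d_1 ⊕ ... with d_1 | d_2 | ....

Answer: M ≅ ℤ^1 ⊕ ℤ/2

Derivation:
rank_ℚ(R)=1; free=2−1=1
SNF(R) diag = [2] → torsion [2]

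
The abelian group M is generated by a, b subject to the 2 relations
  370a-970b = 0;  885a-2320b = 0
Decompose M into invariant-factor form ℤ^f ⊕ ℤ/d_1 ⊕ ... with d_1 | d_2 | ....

rank_ℚ(R)=2; free=2−2=0
SNF(R) diag = [5, 10] → torsion [5, 10]

Answer: M ≅ ℤ/5 ⊕ ℤ/10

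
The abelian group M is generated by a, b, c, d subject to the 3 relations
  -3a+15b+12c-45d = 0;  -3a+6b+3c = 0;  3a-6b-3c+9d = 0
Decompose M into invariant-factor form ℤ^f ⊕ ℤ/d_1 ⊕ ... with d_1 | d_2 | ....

rank_ℚ(R)=3; free=4−3=1
SNF(R) diag = [3, 9, 9] → torsion [3, 9, 9]

Answer: M ≅ ℤ^1 ⊕ ℤ/3 ⊕ ℤ/9 ⊕ ℤ/9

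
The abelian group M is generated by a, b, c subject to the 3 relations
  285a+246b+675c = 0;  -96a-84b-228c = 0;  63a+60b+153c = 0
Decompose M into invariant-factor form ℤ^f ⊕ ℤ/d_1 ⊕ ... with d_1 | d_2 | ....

rank_ℚ(R)=3; free=3−3=0
SNF(R) diag = [3, 6, 12] → torsion [3, 6, 12]

Answer: M ≅ ℤ/3 ⊕ ℤ/6 ⊕ ℤ/12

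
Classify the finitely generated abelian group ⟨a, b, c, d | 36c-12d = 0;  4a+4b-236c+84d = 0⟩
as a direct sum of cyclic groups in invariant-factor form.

Answer: M ≅ ℤ^2 ⊕ ℤ/4 ⊕ ℤ/12

Derivation:
rank_ℚ(R)=2; free=4−2=2
SNF(R) diag = [4, 12] → torsion [4, 12]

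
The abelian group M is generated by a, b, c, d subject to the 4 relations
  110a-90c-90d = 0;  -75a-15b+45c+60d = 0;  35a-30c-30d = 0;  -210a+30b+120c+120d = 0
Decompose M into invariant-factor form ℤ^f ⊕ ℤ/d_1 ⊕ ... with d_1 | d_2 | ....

rank_ℚ(R)=4; free=4−4=0
SNF(R) diag = [5, 15, 30, 30] → torsion [5, 15, 30, 30]

Answer: M ≅ ℤ/5 ⊕ ℤ/15 ⊕ ℤ/30 ⊕ ℤ/30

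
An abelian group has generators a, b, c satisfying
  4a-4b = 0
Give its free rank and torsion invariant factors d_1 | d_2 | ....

rank_ℚ(R)=1; free=3−1=2
SNF(R) diag = [4] → torsion [4]

Answer: M ≅ ℤ^2 ⊕ ℤ/4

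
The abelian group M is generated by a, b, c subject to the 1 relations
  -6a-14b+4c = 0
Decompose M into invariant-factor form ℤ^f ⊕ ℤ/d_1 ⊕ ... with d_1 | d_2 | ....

rank_ℚ(R)=1; free=3−1=2
SNF(R) diag = [2] → torsion [2]

Answer: M ≅ ℤ^2 ⊕ ℤ/2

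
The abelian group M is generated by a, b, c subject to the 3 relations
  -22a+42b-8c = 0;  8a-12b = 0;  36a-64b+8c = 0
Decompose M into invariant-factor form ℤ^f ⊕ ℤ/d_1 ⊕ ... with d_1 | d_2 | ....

Answer: M ≅ ℤ/2 ⊕ ℤ/4 ⊕ ℤ/8

Derivation:
rank_ℚ(R)=3; free=3−3=0
SNF(R) diag = [2, 4, 8] → torsion [2, 4, 8]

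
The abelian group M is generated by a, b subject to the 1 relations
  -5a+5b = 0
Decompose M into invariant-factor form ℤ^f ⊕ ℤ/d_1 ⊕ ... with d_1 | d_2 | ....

rank_ℚ(R)=1; free=2−1=1
SNF(R) diag = [5] → torsion [5]

Answer: M ≅ ℤ^1 ⊕ ℤ/5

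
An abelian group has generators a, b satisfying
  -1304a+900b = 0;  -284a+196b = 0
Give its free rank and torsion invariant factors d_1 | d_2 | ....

Answer: M ≅ ℤ/4 ⊕ ℤ/4

Derivation:
rank_ℚ(R)=2; free=2−2=0
SNF(R) diag = [4, 4] → torsion [4, 4]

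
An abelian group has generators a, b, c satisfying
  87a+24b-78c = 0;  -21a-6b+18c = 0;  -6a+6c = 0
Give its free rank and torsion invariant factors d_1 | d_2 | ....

Answer: M ≅ ℤ/3 ⊕ ℤ/6 ⊕ ℤ/6

Derivation:
rank_ℚ(R)=3; free=3−3=0
SNF(R) diag = [3, 6, 6] → torsion [3, 6, 6]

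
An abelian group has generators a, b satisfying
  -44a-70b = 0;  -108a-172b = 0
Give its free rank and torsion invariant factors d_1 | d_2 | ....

rank_ℚ(R)=2; free=2−2=0
SNF(R) diag = [2, 4] → torsion [2, 4]

Answer: M ≅ ℤ/2 ⊕ ℤ/4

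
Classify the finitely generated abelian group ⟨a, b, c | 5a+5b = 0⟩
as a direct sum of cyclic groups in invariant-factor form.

rank_ℚ(R)=1; free=3−1=2
SNF(R) diag = [5] → torsion [5]

Answer: M ≅ ℤ^2 ⊕ ℤ/5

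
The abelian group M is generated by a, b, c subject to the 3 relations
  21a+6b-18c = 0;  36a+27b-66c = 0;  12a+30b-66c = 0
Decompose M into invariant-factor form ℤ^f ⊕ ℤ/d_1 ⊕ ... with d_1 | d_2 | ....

Answer: M ≅ ℤ/3 ⊕ ℤ/3 ⊕ ℤ/6

Derivation:
rank_ℚ(R)=3; free=3−3=0
SNF(R) diag = [3, 3, 6] → torsion [3, 3, 6]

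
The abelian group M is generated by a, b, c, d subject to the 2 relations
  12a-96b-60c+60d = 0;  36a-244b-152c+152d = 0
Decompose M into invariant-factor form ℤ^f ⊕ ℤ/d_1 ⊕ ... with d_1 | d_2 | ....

Answer: M ≅ ℤ^2 ⊕ ℤ/4 ⊕ ℤ/12

Derivation:
rank_ℚ(R)=2; free=4−2=2
SNF(R) diag = [4, 12] → torsion [4, 12]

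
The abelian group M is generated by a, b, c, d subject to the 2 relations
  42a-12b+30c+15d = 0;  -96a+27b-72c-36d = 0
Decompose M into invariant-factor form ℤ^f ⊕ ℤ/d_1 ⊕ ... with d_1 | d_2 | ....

rank_ℚ(R)=2; free=4−2=2
SNF(R) diag = [3, 3] → torsion [3, 3]

Answer: M ≅ ℤ^2 ⊕ ℤ/3 ⊕ ℤ/3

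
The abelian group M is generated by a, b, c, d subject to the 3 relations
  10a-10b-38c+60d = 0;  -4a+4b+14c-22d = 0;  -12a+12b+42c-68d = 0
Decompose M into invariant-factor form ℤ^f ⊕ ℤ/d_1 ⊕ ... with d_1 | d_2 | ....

rank_ℚ(R)=3; free=4−3=1
SNF(R) diag = [2, 2, 6] → torsion [2, 2, 6]

Answer: M ≅ ℤ^1 ⊕ ℤ/2 ⊕ ℤ/2 ⊕ ℤ/6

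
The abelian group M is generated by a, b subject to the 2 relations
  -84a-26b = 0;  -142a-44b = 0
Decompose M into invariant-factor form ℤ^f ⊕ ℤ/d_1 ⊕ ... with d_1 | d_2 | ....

Answer: M ≅ ℤ/2 ⊕ ℤ/2

Derivation:
rank_ℚ(R)=2; free=2−2=0
SNF(R) diag = [2, 2] → torsion [2, 2]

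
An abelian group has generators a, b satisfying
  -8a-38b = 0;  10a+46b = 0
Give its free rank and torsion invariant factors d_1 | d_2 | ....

Answer: M ≅ ℤ/2 ⊕ ℤ/6

Derivation:
rank_ℚ(R)=2; free=2−2=0
SNF(R) diag = [2, 6] → torsion [2, 6]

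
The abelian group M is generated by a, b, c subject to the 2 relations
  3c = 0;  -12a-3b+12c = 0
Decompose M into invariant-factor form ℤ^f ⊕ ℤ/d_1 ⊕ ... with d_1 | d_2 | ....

Answer: M ≅ ℤ^1 ⊕ ℤ/3 ⊕ ℤ/3

Derivation:
rank_ℚ(R)=2; free=3−2=1
SNF(R) diag = [3, 3] → torsion [3, 3]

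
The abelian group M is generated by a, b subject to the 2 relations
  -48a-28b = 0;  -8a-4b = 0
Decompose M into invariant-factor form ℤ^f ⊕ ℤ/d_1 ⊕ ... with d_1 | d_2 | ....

rank_ℚ(R)=2; free=2−2=0
SNF(R) diag = [4, 8] → torsion [4, 8]

Answer: M ≅ ℤ/4 ⊕ ℤ/8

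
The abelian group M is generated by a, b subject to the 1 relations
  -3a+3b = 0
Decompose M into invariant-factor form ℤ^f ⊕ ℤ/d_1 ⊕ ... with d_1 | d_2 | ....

rank_ℚ(R)=1; free=2−1=1
SNF(R) diag = [3] → torsion [3]

Answer: M ≅ ℤ^1 ⊕ ℤ/3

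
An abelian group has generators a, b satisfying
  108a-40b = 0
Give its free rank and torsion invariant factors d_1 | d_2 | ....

rank_ℚ(R)=1; free=2−1=1
SNF(R) diag = [4] → torsion [4]

Answer: M ≅ ℤ^1 ⊕ ℤ/4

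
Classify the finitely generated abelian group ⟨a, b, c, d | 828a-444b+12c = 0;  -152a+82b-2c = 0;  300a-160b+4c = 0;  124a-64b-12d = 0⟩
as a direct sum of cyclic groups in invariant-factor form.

Answer: M ≅ ℤ/2 ⊕ ℤ/4 ⊕ ℤ/12 ⊕ ℤ/36

Derivation:
rank_ℚ(R)=4; free=4−4=0
SNF(R) diag = [2, 4, 12, 36] → torsion [2, 4, 12, 36]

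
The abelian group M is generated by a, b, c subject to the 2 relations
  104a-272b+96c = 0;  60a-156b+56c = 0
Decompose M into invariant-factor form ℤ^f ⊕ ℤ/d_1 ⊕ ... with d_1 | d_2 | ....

Answer: M ≅ ℤ^1 ⊕ ℤ/4 ⊕ ℤ/8

Derivation:
rank_ℚ(R)=2; free=3−2=1
SNF(R) diag = [4, 8] → torsion [4, 8]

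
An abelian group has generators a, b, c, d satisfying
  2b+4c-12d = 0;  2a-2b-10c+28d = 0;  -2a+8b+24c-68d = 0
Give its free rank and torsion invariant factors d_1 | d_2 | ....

rank_ℚ(R)=3; free=4−3=1
SNF(R) diag = [2, 2, 2] → torsion [2, 2, 2]

Answer: M ≅ ℤ^1 ⊕ ℤ/2 ⊕ ℤ/2 ⊕ ℤ/2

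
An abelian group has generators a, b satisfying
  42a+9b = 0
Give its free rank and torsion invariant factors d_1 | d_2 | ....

Answer: M ≅ ℤ^1 ⊕ ℤ/3

Derivation:
rank_ℚ(R)=1; free=2−1=1
SNF(R) diag = [3] → torsion [3]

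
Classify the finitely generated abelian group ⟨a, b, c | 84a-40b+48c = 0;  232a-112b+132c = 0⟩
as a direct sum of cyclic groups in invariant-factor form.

Answer: M ≅ ℤ^1 ⊕ ℤ/4 ⊕ ℤ/4

Derivation:
rank_ℚ(R)=2; free=3−2=1
SNF(R) diag = [4, 4] → torsion [4, 4]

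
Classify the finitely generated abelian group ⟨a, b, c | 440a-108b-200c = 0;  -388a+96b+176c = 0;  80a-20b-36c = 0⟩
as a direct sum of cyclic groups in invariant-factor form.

rank_ℚ(R)=3; free=3−3=0
SNF(R) diag = [4, 4, 4] → torsion [4, 4, 4]

Answer: M ≅ ℤ/4 ⊕ ℤ/4 ⊕ ℤ/4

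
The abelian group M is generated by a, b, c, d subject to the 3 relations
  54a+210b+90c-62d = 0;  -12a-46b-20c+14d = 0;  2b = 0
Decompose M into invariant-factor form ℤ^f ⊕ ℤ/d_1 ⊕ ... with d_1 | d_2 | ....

Answer: M ≅ ℤ^1 ⊕ ℤ/2 ⊕ ℤ/2 ⊕ ℤ/2

Derivation:
rank_ℚ(R)=3; free=4−3=1
SNF(R) diag = [2, 2, 2] → torsion [2, 2, 2]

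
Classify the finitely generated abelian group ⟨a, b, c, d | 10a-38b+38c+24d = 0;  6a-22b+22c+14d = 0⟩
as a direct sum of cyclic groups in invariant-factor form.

rank_ℚ(R)=2; free=4−2=2
SNF(R) diag = [2, 2] → torsion [2, 2]

Answer: M ≅ ℤ^2 ⊕ ℤ/2 ⊕ ℤ/2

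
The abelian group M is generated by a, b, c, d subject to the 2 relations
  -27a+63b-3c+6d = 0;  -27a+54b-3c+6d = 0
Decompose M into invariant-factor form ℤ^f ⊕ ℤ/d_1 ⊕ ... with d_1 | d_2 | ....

rank_ℚ(R)=2; free=4−2=2
SNF(R) diag = [3, 9] → torsion [3, 9]

Answer: M ≅ ℤ^2 ⊕ ℤ/3 ⊕ ℤ/9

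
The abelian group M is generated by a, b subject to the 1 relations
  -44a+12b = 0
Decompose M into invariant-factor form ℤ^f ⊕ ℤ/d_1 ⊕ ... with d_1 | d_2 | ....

rank_ℚ(R)=1; free=2−1=1
SNF(R) diag = [4] → torsion [4]

Answer: M ≅ ℤ^1 ⊕ ℤ/4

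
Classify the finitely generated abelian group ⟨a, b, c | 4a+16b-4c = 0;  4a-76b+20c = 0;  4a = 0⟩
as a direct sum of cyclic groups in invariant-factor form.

Answer: M ≅ ℤ/4 ⊕ ℤ/4 ⊕ ℤ/4

Derivation:
rank_ℚ(R)=3; free=3−3=0
SNF(R) diag = [4, 4, 4] → torsion [4, 4, 4]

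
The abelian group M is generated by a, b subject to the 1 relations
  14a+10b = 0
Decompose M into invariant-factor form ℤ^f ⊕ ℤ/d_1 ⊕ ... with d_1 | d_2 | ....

Answer: M ≅ ℤ^1 ⊕ ℤ/2

Derivation:
rank_ℚ(R)=1; free=2−1=1
SNF(R) diag = [2] → torsion [2]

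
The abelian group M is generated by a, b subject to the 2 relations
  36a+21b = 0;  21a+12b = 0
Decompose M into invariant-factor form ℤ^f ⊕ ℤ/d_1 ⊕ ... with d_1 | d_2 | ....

Answer: M ≅ ℤ/3 ⊕ ℤ/3

Derivation:
rank_ℚ(R)=2; free=2−2=0
SNF(R) diag = [3, 3] → torsion [3, 3]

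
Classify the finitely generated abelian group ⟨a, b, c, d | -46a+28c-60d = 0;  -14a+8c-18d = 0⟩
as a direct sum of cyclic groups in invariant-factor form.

rank_ℚ(R)=2; free=4−2=2
SNF(R) diag = [2, 6] → torsion [2, 6]

Answer: M ≅ ℤ^2 ⊕ ℤ/2 ⊕ ℤ/6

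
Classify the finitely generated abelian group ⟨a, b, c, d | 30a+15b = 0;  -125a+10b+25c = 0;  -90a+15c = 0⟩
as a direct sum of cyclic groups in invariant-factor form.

rank_ℚ(R)=3; free=4−3=1
SNF(R) diag = [5, 15, 15] → torsion [5, 15, 15]

Answer: M ≅ ℤ^1 ⊕ ℤ/5 ⊕ ℤ/15 ⊕ ℤ/15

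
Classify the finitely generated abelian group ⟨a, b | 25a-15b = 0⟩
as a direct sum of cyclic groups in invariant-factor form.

rank_ℚ(R)=1; free=2−1=1
SNF(R) diag = [5] → torsion [5]

Answer: M ≅ ℤ^1 ⊕ ℤ/5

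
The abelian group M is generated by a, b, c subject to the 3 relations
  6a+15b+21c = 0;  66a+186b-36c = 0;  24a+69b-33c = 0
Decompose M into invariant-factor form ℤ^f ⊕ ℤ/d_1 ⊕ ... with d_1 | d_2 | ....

rank_ℚ(R)=3; free=3−3=0
SNF(R) diag = [3, 6, 18] → torsion [3, 6, 18]

Answer: M ≅ ℤ/3 ⊕ ℤ/6 ⊕ ℤ/18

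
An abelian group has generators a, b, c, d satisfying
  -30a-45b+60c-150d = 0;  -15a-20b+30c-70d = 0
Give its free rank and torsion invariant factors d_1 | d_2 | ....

Answer: M ≅ ℤ^2 ⊕ ℤ/5 ⊕ ℤ/15

Derivation:
rank_ℚ(R)=2; free=4−2=2
SNF(R) diag = [5, 15] → torsion [5, 15]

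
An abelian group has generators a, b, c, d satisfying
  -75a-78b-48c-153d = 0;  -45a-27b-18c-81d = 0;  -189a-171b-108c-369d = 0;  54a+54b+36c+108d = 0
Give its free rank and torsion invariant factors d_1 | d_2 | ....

rank_ℚ(R)=4; free=4−4=0
SNF(R) diag = [3, 9, 18, 18] → torsion [3, 9, 18, 18]

Answer: M ≅ ℤ/3 ⊕ ℤ/9 ⊕ ℤ/18 ⊕ ℤ/18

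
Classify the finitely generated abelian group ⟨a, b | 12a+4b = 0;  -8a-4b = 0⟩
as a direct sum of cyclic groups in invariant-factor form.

rank_ℚ(R)=2; free=2−2=0
SNF(R) diag = [4, 4] → torsion [4, 4]

Answer: M ≅ ℤ/4 ⊕ ℤ/4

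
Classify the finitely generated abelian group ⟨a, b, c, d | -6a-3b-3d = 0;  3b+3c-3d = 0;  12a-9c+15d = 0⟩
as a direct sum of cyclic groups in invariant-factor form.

Answer: M ≅ ℤ^1 ⊕ ℤ/3 ⊕ ℤ/3 ⊕ ℤ/3

Derivation:
rank_ℚ(R)=3; free=4−3=1
SNF(R) diag = [3, 3, 3] → torsion [3, 3, 3]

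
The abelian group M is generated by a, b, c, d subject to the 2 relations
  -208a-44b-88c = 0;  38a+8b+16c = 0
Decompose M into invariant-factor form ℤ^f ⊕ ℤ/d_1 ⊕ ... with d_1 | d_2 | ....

rank_ℚ(R)=2; free=4−2=2
SNF(R) diag = [2, 4] → torsion [2, 4]

Answer: M ≅ ℤ^2 ⊕ ℤ/2 ⊕ ℤ/4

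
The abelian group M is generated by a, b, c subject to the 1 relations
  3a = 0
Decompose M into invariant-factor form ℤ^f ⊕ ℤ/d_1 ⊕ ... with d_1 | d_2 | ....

rank_ℚ(R)=1; free=3−1=2
SNF(R) diag = [3] → torsion [3]

Answer: M ≅ ℤ^2 ⊕ ℤ/3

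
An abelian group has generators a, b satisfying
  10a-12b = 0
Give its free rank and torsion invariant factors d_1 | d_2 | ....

rank_ℚ(R)=1; free=2−1=1
SNF(R) diag = [2] → torsion [2]

Answer: M ≅ ℤ^1 ⊕ ℤ/2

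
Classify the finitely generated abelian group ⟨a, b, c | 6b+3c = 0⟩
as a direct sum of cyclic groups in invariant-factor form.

rank_ℚ(R)=1; free=3−1=2
SNF(R) diag = [3] → torsion [3]

Answer: M ≅ ℤ^2 ⊕ ℤ/3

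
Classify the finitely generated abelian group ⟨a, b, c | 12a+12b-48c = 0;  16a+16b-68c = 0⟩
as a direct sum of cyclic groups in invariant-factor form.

Answer: M ≅ ℤ^1 ⊕ ℤ/4 ⊕ ℤ/12

Derivation:
rank_ℚ(R)=2; free=3−2=1
SNF(R) diag = [4, 12] → torsion [4, 12]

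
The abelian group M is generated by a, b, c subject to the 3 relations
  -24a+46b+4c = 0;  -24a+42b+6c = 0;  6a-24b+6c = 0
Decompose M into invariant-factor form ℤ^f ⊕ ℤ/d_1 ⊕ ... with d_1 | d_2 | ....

rank_ℚ(R)=3; free=3−3=0
SNF(R) diag = [2, 6, 6] → torsion [2, 6, 6]

Answer: M ≅ ℤ/2 ⊕ ℤ/6 ⊕ ℤ/6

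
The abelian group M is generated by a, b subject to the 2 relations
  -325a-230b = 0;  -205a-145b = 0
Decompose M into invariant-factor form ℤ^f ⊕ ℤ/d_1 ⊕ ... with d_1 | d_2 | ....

rank_ℚ(R)=2; free=2−2=0
SNF(R) diag = [5, 5] → torsion [5, 5]

Answer: M ≅ ℤ/5 ⊕ ℤ/5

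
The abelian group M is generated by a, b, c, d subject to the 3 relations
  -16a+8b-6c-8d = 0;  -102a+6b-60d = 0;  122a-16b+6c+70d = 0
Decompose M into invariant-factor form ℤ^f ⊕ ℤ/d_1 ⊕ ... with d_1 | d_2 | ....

rank_ℚ(R)=3; free=4−3=1
SNF(R) diag = [2, 6, 18] → torsion [2, 6, 18]

Answer: M ≅ ℤ^1 ⊕ ℤ/2 ⊕ ℤ/6 ⊕ ℤ/18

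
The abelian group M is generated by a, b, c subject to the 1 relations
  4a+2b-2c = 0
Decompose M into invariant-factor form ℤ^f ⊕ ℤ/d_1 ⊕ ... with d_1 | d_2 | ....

Answer: M ≅ ℤ^2 ⊕ ℤ/2

Derivation:
rank_ℚ(R)=1; free=3−1=2
SNF(R) diag = [2] → torsion [2]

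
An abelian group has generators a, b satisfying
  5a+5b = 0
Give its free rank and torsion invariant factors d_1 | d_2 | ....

rank_ℚ(R)=1; free=2−1=1
SNF(R) diag = [5] → torsion [5]

Answer: M ≅ ℤ^1 ⊕ ℤ/5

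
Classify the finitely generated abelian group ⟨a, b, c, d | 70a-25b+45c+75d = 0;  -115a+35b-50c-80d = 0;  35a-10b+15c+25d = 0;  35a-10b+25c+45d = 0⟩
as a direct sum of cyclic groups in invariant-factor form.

Answer: M ≅ ℤ/5 ⊕ ℤ/5 ⊕ ℤ/10 ⊕ ℤ/10

Derivation:
rank_ℚ(R)=4; free=4−4=0
SNF(R) diag = [5, 5, 10, 10] → torsion [5, 5, 10, 10]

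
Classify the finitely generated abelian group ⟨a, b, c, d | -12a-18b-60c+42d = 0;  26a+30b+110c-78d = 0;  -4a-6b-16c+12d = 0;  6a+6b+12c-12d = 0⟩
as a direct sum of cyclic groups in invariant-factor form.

Answer: M ≅ ℤ/2 ⊕ ℤ/6 ⊕ ℤ/6 ⊕ ℤ/6

Derivation:
rank_ℚ(R)=4; free=4−4=0
SNF(R) diag = [2, 6, 6, 6] → torsion [2, 6, 6, 6]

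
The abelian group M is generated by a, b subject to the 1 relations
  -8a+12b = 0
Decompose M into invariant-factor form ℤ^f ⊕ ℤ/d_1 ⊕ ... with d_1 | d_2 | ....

rank_ℚ(R)=1; free=2−1=1
SNF(R) diag = [4] → torsion [4]

Answer: M ≅ ℤ^1 ⊕ ℤ/4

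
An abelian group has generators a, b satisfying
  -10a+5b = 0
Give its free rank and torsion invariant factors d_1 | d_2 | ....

rank_ℚ(R)=1; free=2−1=1
SNF(R) diag = [5] → torsion [5]

Answer: M ≅ ℤ^1 ⊕ ℤ/5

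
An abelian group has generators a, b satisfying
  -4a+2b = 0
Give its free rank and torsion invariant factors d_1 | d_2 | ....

rank_ℚ(R)=1; free=2−1=1
SNF(R) diag = [2] → torsion [2]

Answer: M ≅ ℤ^1 ⊕ ℤ/2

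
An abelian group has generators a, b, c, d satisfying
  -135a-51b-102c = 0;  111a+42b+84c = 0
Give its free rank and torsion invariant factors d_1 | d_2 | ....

rank_ℚ(R)=2; free=4−2=2
SNF(R) diag = [3, 3] → torsion [3, 3]

Answer: M ≅ ℤ^2 ⊕ ℤ/3 ⊕ ℤ/3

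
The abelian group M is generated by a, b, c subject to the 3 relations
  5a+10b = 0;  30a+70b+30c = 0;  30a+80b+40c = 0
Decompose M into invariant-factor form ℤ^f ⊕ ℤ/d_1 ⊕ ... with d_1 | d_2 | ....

rank_ℚ(R)=3; free=3−3=0
SNF(R) diag = [5, 10, 20] → torsion [5, 10, 20]

Answer: M ≅ ℤ/5 ⊕ ℤ/10 ⊕ ℤ/20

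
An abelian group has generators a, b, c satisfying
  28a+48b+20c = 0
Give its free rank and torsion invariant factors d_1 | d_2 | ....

Answer: M ≅ ℤ^2 ⊕ ℤ/4

Derivation:
rank_ℚ(R)=1; free=3−1=2
SNF(R) diag = [4] → torsion [4]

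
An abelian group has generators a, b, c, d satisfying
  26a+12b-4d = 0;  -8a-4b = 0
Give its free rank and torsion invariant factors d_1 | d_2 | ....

rank_ℚ(R)=2; free=4−2=2
SNF(R) diag = [2, 4] → torsion [2, 4]

Answer: M ≅ ℤ^2 ⊕ ℤ/2 ⊕ ℤ/4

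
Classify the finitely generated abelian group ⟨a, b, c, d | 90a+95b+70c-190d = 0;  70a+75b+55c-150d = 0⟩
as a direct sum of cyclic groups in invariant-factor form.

Answer: M ≅ ℤ^2 ⊕ ℤ/5 ⊕ ℤ/5

Derivation:
rank_ℚ(R)=2; free=4−2=2
SNF(R) diag = [5, 5] → torsion [5, 5]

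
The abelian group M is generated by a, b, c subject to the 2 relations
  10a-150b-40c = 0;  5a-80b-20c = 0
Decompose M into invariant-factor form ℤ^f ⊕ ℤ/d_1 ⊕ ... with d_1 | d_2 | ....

Answer: M ≅ ℤ^1 ⊕ ℤ/5 ⊕ ℤ/10

Derivation:
rank_ℚ(R)=2; free=3−2=1
SNF(R) diag = [5, 10] → torsion [5, 10]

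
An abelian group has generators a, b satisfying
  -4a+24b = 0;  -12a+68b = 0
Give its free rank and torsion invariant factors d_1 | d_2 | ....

Answer: M ≅ ℤ/4 ⊕ ℤ/4

Derivation:
rank_ℚ(R)=2; free=2−2=0
SNF(R) diag = [4, 4] → torsion [4, 4]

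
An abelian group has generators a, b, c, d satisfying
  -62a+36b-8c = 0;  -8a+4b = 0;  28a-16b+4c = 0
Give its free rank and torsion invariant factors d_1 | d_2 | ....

Answer: M ≅ ℤ^1 ⊕ ℤ/2 ⊕ ℤ/4 ⊕ ℤ/4

Derivation:
rank_ℚ(R)=3; free=4−3=1
SNF(R) diag = [2, 4, 4] → torsion [2, 4, 4]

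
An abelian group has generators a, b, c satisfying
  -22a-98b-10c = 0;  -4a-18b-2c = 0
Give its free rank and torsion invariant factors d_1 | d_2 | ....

Answer: M ≅ ℤ^1 ⊕ ℤ/2 ⊕ ℤ/2

Derivation:
rank_ℚ(R)=2; free=3−2=1
SNF(R) diag = [2, 2] → torsion [2, 2]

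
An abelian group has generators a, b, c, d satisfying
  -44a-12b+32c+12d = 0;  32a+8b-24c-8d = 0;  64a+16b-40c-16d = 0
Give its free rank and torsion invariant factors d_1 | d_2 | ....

rank_ℚ(R)=3; free=4−3=1
SNF(R) diag = [4, 8, 8] → torsion [4, 8, 8]

Answer: M ≅ ℤ^1 ⊕ ℤ/4 ⊕ ℤ/8 ⊕ ℤ/8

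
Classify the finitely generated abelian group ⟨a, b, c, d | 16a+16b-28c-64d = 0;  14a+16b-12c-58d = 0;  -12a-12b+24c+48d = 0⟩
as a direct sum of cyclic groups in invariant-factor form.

rank_ℚ(R)=3; free=4−3=1
SNF(R) diag = [2, 4, 12] → torsion [2, 4, 12]

Answer: M ≅ ℤ^1 ⊕ ℤ/2 ⊕ ℤ/4 ⊕ ℤ/12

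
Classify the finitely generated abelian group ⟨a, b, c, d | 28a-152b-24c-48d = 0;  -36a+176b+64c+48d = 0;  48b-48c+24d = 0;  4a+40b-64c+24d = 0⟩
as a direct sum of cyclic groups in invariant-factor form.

rank_ℚ(R)=4; free=4−4=0
SNF(R) diag = [4, 8, 8, 24] → torsion [4, 8, 8, 24]

Answer: M ≅ ℤ/4 ⊕ ℤ/8 ⊕ ℤ/8 ⊕ ℤ/24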